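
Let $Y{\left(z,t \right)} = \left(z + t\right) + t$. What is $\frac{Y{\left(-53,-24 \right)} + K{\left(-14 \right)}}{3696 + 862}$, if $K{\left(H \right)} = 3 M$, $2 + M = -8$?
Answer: $- \frac{131}{4558} \approx -0.028741$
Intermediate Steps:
$M = -10$ ($M = -2 - 8 = -10$)
$K{\left(H \right)} = -30$ ($K{\left(H \right)} = 3 \left(-10\right) = -30$)
$Y{\left(z,t \right)} = z + 2 t$ ($Y{\left(z,t \right)} = \left(t + z\right) + t = z + 2 t$)
$\frac{Y{\left(-53,-24 \right)} + K{\left(-14 \right)}}{3696 + 862} = \frac{\left(-53 + 2 \left(-24\right)\right) - 30}{3696 + 862} = \frac{\left(-53 - 48\right) - 30}{4558} = \left(-101 - 30\right) \frac{1}{4558} = \left(-131\right) \frac{1}{4558} = - \frac{131}{4558}$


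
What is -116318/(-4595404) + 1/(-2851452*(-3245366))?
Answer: 269101849199705695/10631473324975024632 ≈ 0.025312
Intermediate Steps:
-116318/(-4595404) + 1/(-2851452*(-3245366)) = -116318*(-1/4595404) - 1/2851452*(-1/3245366) = 58159/2297702 + 1/9254005371432 = 269101849199705695/10631473324975024632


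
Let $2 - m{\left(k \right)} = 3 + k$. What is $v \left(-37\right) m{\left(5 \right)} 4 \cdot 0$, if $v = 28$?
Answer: $0$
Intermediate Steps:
$m{\left(k \right)} = -1 - k$ ($m{\left(k \right)} = 2 - \left(3 + k\right) = -1 - k$)
$v \left(-37\right) m{\left(5 \right)} 4 \cdot 0 = 28 \left(-37\right) \left(-1 - 5\right) 4 \cdot 0 = - 1036 \left(-1 - 5\right) 4 \cdot 0 = - 1036 \left(-6\right) 4 \cdot 0 = - 1036 \left(\left(-24\right) 0\right) = \left(-1036\right) 0 = 0$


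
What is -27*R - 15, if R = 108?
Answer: -2931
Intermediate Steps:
-27*R - 15 = -27*108 - 15 = -2916 - 15 = -2931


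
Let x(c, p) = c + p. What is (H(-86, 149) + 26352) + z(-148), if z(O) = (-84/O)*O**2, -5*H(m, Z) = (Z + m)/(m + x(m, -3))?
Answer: 4848009/125 ≈ 38784.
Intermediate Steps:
H(m, Z) = -(Z + m)/(5*(-3 + 2*m)) (H(m, Z) = -(Z + m)/(5*(m + (m - 3))) = -(Z + m)/(5*(m + (-3 + m))) = -(Z + m)/(5*(-3 + 2*m)))
z(O) = -84*O
(H(-86, 149) + 26352) + z(-148) = ((-1*149 - 1*(-86))/(5*(-3 + 2*(-86))) + 26352) - 84*(-148) = ((-149 + 86)/(5*(-3 - 172)) + 26352) + 12432 = ((1/5)*(-63)/(-175) + 26352) + 12432 = ((1/5)*(-1/175)*(-63) + 26352) + 12432 = (9/125 + 26352) + 12432 = 3294009/125 + 12432 = 4848009/125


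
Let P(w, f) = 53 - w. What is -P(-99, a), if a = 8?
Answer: -152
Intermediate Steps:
-P(-99, a) = -(53 - 1*(-99)) = -(53 + 99) = -1*152 = -152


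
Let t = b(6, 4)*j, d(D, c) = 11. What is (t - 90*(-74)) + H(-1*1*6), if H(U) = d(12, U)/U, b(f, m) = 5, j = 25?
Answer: 40699/6 ≈ 6783.2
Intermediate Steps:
t = 125 (t = 5*25 = 125)
H(U) = 11/U
(t - 90*(-74)) + H(-1*1*6) = (125 - 90*(-74)) + 11/((-1*1*6)) = (125 + 6660) + 11/((-1*6)) = 6785 + 11/(-6) = 6785 + 11*(-1/6) = 6785 - 11/6 = 40699/6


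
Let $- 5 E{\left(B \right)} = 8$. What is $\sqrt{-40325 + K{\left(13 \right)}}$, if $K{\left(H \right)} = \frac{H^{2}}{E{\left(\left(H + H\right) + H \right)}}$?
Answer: $\frac{i \sqrt{646890}}{4} \approx 201.07 i$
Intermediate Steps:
$E{\left(B \right)} = - \frac{8}{5}$ ($E{\left(B \right)} = \left(- \frac{1}{5}\right) 8 = - \frac{8}{5}$)
$K{\left(H \right)} = - \frac{5 H^{2}}{8}$ ($K{\left(H \right)} = \frac{H^{2}}{- \frac{8}{5}} = - \frac{5 H^{2}}{8}$)
$\sqrt{-40325 + K{\left(13 \right)}} = \sqrt{-40325 - \frac{5 \cdot 13^{2}}{8}} = \sqrt{-40325 - \frac{845}{8}} = \sqrt{- \frac{323445}{8}} = \frac{i \sqrt{646890}}{4}$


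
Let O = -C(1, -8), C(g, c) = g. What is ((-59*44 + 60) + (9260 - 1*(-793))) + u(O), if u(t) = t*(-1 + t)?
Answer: 7519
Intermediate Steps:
O = -1 (O = -1*1 = -1)
((-59*44 + 60) + (9260 - 1*(-793))) + u(O) = ((-59*44 + 60) + (9260 - 1*(-793))) - (-1 - 1) = ((-2596 + 60) + (9260 + 793)) - 1*(-2) = (-2536 + 10053) + 2 = 7517 + 2 = 7519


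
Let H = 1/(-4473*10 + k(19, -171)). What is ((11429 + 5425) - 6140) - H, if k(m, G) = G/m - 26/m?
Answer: 9107617857/850067 ≈ 10714.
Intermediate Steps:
k(m, G) = -26/m + G/m
H = -19/850067 (H = 1/(-4473*10 + (-26 - 171)/19) = 1/(-44730 + (1/19)*(-197)) = 1/(-44730 - 197/19) = 1/(-850067/19) = -19/850067 ≈ -2.2351e-5)
((11429 + 5425) - 6140) - H = ((11429 + 5425) - 6140) - 1*(-19/850067) = (16854 - 6140) + 19/850067 = 10714 + 19/850067 = 9107617857/850067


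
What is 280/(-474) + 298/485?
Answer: 2726/114945 ≈ 0.023716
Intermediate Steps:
280/(-474) + 298/485 = 280*(-1/474) + 298*(1/485) = -140/237 + 298/485 = 2726/114945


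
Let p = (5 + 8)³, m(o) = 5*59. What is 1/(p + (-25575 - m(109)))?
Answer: -1/23673 ≈ -4.2242e-5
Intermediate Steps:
m(o) = 295
p = 2197 (p = 13³ = 2197)
1/(p + (-25575 - m(109))) = 1/(2197 + (-25575 - 1*295)) = 1/(2197 + (-25575 - 295)) = 1/(2197 - 25870) = 1/(-23673) = -1/23673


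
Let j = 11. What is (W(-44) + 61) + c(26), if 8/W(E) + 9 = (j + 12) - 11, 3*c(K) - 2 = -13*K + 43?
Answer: -34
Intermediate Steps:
c(K) = 15 - 13*K/3 (c(K) = 2/3 + (-13*K + 43)/3 = 2/3 + (43 - 13*K)/3 = 2/3 + (43/3 - 13*K/3) = 15 - 13*K/3)
W(E) = 8/3 (W(E) = 8/(-9 + ((11 + 12) - 11)) = 8/(-9 + (23 - 11)) = 8/(-9 + 12) = 8/3)
(W(-44) + 61) + c(26) = (8/3 + 61) + (15 - 13/3*26) = 191/3 + (15 - 338/3) = 191/3 - 293/3 = -34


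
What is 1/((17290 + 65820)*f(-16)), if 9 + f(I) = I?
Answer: -1/2077750 ≈ -4.8129e-7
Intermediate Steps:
f(I) = -9 + I
1/((17290 + 65820)*f(-16)) = 1/((17290 + 65820)*(-9 - 16)) = 1/(83110*(-25)) = (1/83110)*(-1/25) = -1/2077750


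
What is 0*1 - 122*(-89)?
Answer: 10858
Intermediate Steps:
0*1 - 122*(-89) = 0 + 10858 = 10858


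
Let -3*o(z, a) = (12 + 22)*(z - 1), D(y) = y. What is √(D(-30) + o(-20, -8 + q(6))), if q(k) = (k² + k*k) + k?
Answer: 4*√13 ≈ 14.422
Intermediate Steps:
q(k) = k + 2*k² (q(k) = (k² + k²) + k = 2*k² + k = k + 2*k²)
o(z, a) = 34/3 - 34*z/3 (o(z, a) = -(12 + 22)*(z - 1)/3 = -34*(-1 + z)/3 = -(-34 + 34*z)/3 = 34/3 - 34*z/3)
√(D(-30) + o(-20, -8 + q(6))) = √(-30 + (34/3 - 34/3*(-20))) = √(-30 + (34/3 + 680/3)) = √(-30 + 238) = √208 = 4*√13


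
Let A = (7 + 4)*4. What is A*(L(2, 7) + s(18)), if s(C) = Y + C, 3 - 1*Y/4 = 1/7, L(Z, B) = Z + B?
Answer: 11836/7 ≈ 1690.9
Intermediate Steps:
L(Z, B) = B + Z
Y = 80/7 (Y = 12 - 4/7 = 80/7 ≈ 11.429)
s(C) = 80/7 + C
A = 44 (A = 11*4 = 44)
A*(L(2, 7) + s(18)) = 44*((7 + 2) + (80/7 + 18)) = 44*(9 + 206/7) = 44*(269/7) = 11836/7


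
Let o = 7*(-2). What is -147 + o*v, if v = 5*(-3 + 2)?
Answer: -77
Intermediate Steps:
o = -14
v = -5 (v = 5*(-1) = -5)
-147 + o*v = -147 - 14*(-5) = -147 + 70 = -77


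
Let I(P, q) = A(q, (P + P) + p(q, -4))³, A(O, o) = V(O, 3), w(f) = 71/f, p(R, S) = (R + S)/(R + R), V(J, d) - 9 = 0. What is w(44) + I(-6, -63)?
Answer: 32147/44 ≈ 730.61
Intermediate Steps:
V(J, d) = 9 (V(J, d) = 9 + 0 = 9)
p(R, S) = (R + S)/(2*R) (p(R, S) = (R + S)/((2*R)) = (R + S)*(1/(2*R)) = (R + S)/(2*R))
A(O, o) = 9
I(P, q) = 729 (I(P, q) = 9³ = 729)
w(44) + I(-6, -63) = 71/44 + 729 = 32147/44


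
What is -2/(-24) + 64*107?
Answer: 82177/12 ≈ 6848.1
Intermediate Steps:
-2/(-24) + 64*107 = -2*(-1/24) + 6848 = 1/12 + 6848 = 82177/12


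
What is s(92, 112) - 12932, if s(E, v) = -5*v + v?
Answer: -13380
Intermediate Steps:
s(E, v) = -4*v
s(92, 112) - 12932 = -4*112 - 12932 = -448 - 12932 = -13380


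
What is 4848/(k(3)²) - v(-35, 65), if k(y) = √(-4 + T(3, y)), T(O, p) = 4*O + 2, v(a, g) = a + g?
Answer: 2274/5 ≈ 454.80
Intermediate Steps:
T(O, p) = 2 + 4*O
k(y) = √10 (k(y) = √(-4 + (2 + 4*3)) = √(-4 + (2 + 12)) = √(-4 + 14) = √10)
4848/(k(3)²) - v(-35, 65) = 4848/((√10)²) - (-35 + 65) = 4848/10 - 1*30 = 4848*(⅒) - 30 = 2424/5 - 30 = 2274/5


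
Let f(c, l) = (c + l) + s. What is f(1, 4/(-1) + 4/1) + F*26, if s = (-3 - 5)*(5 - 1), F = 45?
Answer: 1139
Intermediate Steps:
s = -32 (s = -8*4 = -32)
f(c, l) = -32 + c + l (f(c, l) = (c + l) - 32 = -32 + c + l)
f(1, 4/(-1) + 4/1) + F*26 = (-32 + 1 + (4/(-1) + 4/1)) + 45*26 = (-32 + 1 + (4*(-1) + 4*1)) + 1170 = (-32 + 1 + (-4 + 4)) + 1170 = (-32 + 1 + 0) + 1170 = -31 + 1170 = 1139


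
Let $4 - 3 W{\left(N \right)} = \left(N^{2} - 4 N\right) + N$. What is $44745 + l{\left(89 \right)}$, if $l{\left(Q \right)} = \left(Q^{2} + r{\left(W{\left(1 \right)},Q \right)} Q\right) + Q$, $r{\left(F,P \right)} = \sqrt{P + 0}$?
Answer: $52755 + 89 \sqrt{89} \approx 53595.0$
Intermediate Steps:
$W{\left(N \right)} = \frac{4}{3} + N - \frac{N^{2}}{3}$ ($W{\left(N \right)} = \frac{4}{3} - \frac{\left(N^{2} - 4 N\right) + N}{3} = \frac{4}{3} - \frac{N^{2} - 3 N}{3} = \frac{4}{3} - \left(- N + \frac{N^{2}}{3}\right) = \frac{4}{3} + N - \frac{N^{2}}{3}$)
$r{\left(F,P \right)} = \sqrt{P}$
$l{\left(Q \right)} = Q + Q^{2} + Q^{\frac{3}{2}}$ ($l{\left(Q \right)} = \left(Q^{2} + \sqrt{Q} Q\right) + Q = \left(Q^{2} + Q^{\frac{3}{2}}\right) + Q = Q + Q^{2} + Q^{\frac{3}{2}}$)
$44745 + l{\left(89 \right)} = 44745 + 89 \left(1 + 89 + \sqrt{89}\right) = 44745 + 89 \left(90 + \sqrt{89}\right) = 44745 + \left(8010 + 89 \sqrt{89}\right) = 52755 + 89 \sqrt{89}$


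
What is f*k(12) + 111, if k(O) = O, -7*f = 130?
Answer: -783/7 ≈ -111.86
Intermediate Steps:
f = -130/7 (f = -⅐*130 = -130/7 ≈ -18.571)
f*k(12) + 111 = -130/7*12 + 111 = -1560/7 + 111 = -783/7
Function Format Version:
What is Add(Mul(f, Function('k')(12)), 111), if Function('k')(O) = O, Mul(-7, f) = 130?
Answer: Rational(-783, 7) ≈ -111.86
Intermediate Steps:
f = Rational(-130, 7) (f = Mul(Rational(-1, 7), 130) = Rational(-130, 7) ≈ -18.571)
Add(Mul(f, Function('k')(12)), 111) = Add(Mul(Rational(-130, 7), 12), 111) = Add(Rational(-1560, 7), 111) = Rational(-783, 7)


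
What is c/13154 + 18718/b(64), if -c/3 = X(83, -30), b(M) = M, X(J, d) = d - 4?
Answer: 61555775/210464 ≈ 292.48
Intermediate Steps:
X(J, d) = -4 + d
c = 102 (c = -3*(-4 - 30) = -3*(-34) = 102)
c/13154 + 18718/b(64) = 102/13154 + 18718/64 = 102*(1/13154) + 18718*(1/64) = 51/6577 + 9359/32 = 61555775/210464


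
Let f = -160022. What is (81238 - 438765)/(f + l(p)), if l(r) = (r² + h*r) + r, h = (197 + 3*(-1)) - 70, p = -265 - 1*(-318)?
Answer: 357527/150588 ≈ 2.3742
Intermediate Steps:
p = 53 (p = -265 + 318 = 53)
h = 124 (h = (197 - 3) - 70 = 194 - 70 = 124)
l(r) = r² + 125*r (l(r) = (r² + 124*r) + r = r² + 125*r)
(81238 - 438765)/(f + l(p)) = (81238 - 438765)/(-160022 + 53*(125 + 53)) = -357527/(-160022 + 53*178) = -357527/(-160022 + 9434) = -357527/(-150588) = -357527*(-1/150588) = 357527/150588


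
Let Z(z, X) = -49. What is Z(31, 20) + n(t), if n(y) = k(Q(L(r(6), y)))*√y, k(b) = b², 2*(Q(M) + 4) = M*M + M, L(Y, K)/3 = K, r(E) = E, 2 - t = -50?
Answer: -49 + 299733128*√13 ≈ 1.0807e+9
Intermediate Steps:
t = 52 (t = 2 - 1*(-50) = 2 + 50 = 52)
L(Y, K) = 3*K
Q(M) = -4 + M/2 + M²/2 (Q(M) = -4 + (M*M + M)/2 = -4 + (M² + M)/2 = -4 + (M + M²)/2 = -4 + (M/2 + M²/2) = -4 + M/2 + M²/2)
n(y) = √y*(-4 + 3*y/2 + 9*y²/2)² (n(y) = (-4 + (3*y)/2 + (3*y)²/2)²*√y = (-4 + 3*y/2 + (9*y²)/2)²*√y = (-4 + 3*y/2 + 9*y²/2)²*√y = √y*(-4 + 3*y/2 + 9*y²/2)²)
Z(31, 20) + n(t) = -49 + √52*(-8 + 3*52 + 9*52²)²/4 = -49 + (2*√13)*(-8 + 156 + 9*2704)²/4 = -49 + (2*√13)*(-8 + 156 + 24336)²/4 = -49 + (¼)*(2*√13)*24484² = -49 + (¼)*(2*√13)*599466256 = -49 + 299733128*√13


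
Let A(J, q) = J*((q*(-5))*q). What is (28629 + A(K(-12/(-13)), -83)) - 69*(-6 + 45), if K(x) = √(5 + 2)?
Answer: 25938 - 34445*√7 ≈ -65195.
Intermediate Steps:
K(x) = √7
A(J, q) = -5*J*q² (A(J, q) = J*((-5*q)*q) = J*(-5*q²) = -5*J*q²)
(28629 + A(K(-12/(-13)), -83)) - 69*(-6 + 45) = (28629 - 5*√7*(-83)²) - 69*(-6 + 45) = (28629 - 5*√7*6889) - 69*39 = (28629 - 34445*√7) - 2691 = 25938 - 34445*√7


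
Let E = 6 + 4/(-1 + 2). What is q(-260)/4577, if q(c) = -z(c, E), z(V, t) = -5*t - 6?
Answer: 56/4577 ≈ 0.012235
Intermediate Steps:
E = 10 (E = 6 + 4/1 = 6 + 4*1 = 6 + 4 = 10)
z(V, t) = -6 - 5*t
q(c) = 56 (q(c) = -(-6 - 5*10) = -(-6 - 50) = -1*(-56) = 56)
q(-260)/4577 = 56/4577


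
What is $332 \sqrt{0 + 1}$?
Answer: $332$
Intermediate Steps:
$332 \sqrt{0 + 1} = 332 \sqrt{1} = 332 \cdot 1 = 332$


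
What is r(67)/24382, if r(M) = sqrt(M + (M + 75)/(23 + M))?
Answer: sqrt(15430)/365730 ≈ 0.00033964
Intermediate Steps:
r(M) = sqrt(M + (75 + M)/(23 + M))
r(67)/24382 = sqrt((75 + 67 + 67*(23 + 67))/(23 + 67))/24382 = sqrt((75 + 67 + 67*90)/90)*(1/24382) = sqrt((75 + 67 + 6030)/90)*(1/24382) = sqrt((1/90)*6172)*(1/24382) = sqrt(3086/45)*(1/24382) = (sqrt(15430)/15)*(1/24382) = sqrt(15430)/365730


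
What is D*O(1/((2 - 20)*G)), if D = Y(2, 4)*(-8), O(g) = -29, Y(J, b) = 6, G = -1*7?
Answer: 1392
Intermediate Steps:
G = -7
D = -48 (D = 6*(-8) = -48)
D*O(1/((2 - 20)*G)) = -48*(-29) = 1392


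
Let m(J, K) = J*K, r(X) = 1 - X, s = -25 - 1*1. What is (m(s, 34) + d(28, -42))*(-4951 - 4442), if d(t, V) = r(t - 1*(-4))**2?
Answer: -723261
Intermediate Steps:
s = -26 (s = -25 - 1 = -26)
d(t, V) = (-3 - t)**2 (d(t, V) = (1 - (t - 1*(-4)))**2 = (1 - (t + 4))**2 = (1 - (4 + t))**2 = (1 + (-4 - t))**2 = (-3 - t)**2)
(m(s, 34) + d(28, -42))*(-4951 - 4442) = (-26*34 + (3 + 28)**2)*(-4951 - 4442) = (-884 + 31**2)*(-9393) = (-884 + 961)*(-9393) = 77*(-9393) = -723261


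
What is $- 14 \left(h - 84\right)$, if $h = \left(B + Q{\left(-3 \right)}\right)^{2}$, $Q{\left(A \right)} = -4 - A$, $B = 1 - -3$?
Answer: $1050$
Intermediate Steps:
$B = 4$ ($B = 1 + 3 = 4$)
$h = 9$ ($h = \left(4 - 1\right)^{2} = 3^{2} = 9$)
$- 14 \left(h - 84\right) = - 14 \left(9 - 84\right) = \left(-14\right) \left(-75\right) = 1050$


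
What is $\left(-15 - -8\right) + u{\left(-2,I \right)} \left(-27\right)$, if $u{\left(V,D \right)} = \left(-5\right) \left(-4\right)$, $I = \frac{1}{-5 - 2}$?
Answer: $-547$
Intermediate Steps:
$I = - \frac{1}{7}$ ($I = \frac{1}{-7} = - \frac{1}{7} \approx -0.14286$)
$u{\left(V,D \right)} = 20$
$\left(-15 - -8\right) + u{\left(-2,I \right)} \left(-27\right) = \left(-15 - -8\right) + 20 \left(-27\right) = \left(-15 + 8\right) - 540 = -7 - 540 = -547$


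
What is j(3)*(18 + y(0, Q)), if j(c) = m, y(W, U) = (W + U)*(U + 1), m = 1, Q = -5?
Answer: 38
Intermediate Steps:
y(W, U) = (1 + U)*(U + W) (y(W, U) = (U + W)*(1 + U) = (1 + U)*(U + W))
j(c) = 1
j(3)*(18 + y(0, Q)) = 1*(18 + (-5 + 0 + (-5)**2 - 5*0)) = 1*(18 + (-5 + 0 + 25 + 0)) = 1*(18 + 20) = 1*38 = 38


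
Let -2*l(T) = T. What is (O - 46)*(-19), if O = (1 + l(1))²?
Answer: 3477/4 ≈ 869.25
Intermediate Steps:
l(T) = -T/2
O = ¼ (O = (1 - ½*1)² = (1 - ½)² = (½)² = ¼ ≈ 0.25000)
(O - 46)*(-19) = (¼ - 46)*(-19) = -183/4*(-19) = 3477/4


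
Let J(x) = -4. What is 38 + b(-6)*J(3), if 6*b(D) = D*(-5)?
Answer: 18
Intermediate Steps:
b(D) = -5*D/6 (b(D) = (D*(-5))/6 = (-5*D)/6 = -5*D/6)
38 + b(-6)*J(3) = 38 - ⅚*(-6)*(-4) = 38 + 5*(-4) = 38 - 20 = 18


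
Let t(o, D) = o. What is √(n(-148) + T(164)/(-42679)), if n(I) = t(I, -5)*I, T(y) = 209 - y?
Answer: √814246311541/6097 ≈ 148.00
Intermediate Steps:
n(I) = I² (n(I) = I*I = I²)
√(n(-148) + T(164)/(-42679)) = √((-148)² + (209 - 1*164)/(-42679)) = √(21904 + (209 - 164)*(-1/42679)) = √(21904 + 45*(-1/42679)) = √(21904 - 45/42679) = √(934840771/42679) = √814246311541/6097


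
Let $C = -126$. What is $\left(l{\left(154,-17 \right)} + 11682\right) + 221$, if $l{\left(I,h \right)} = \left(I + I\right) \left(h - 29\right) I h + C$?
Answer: $37103601$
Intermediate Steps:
$l{\left(I,h \right)} = -126 + 2 h I^{2} \left(-29 + h\right)$ ($l{\left(I,h \right)} = \left(I + I\right) \left(h - 29\right) I h - 126 = 2 I \left(-29 + h\right) I h - 126 = 2 I^{2} \left(-29 + h\right) h - 126 = 2 h I^{2} \left(-29 + h\right) - 126 = -126 + 2 h I^{2} \left(-29 + h\right)$)
$\left(l{\left(154,-17 \right)} + 11682\right) + 221 = \left(\left(-126 - - 986 \cdot 154^{2} + 2 \cdot 154^{2} \left(-17\right)^{2}\right) + 11682\right) + 221 = \left(\left(-126 - \left(-986\right) 23716 + 2 \cdot 23716 \cdot 289\right) + 11682\right) + 221 = \left(\left(-126 + 23383976 + 13707848\right) + 11682\right) + 221 = \left(37091698 + 11682\right) + 221 = 37103380 + 221 = 37103601$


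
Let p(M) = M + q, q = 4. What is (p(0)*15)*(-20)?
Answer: -1200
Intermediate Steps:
p(M) = 4 + M (p(M) = M + 4 = 4 + M)
(p(0)*15)*(-20) = ((4 + 0)*15)*(-20) = (4*15)*(-20) = 60*(-20) = -1200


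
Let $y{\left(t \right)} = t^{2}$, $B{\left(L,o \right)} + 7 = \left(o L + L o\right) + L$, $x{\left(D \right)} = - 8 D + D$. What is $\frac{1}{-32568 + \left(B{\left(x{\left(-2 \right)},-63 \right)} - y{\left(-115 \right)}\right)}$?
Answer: $- \frac{1}{47550} \approx -2.103 \cdot 10^{-5}$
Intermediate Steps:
$x{\left(D \right)} = - 7 D$
$B{\left(L,o \right)} = -7 + L + 2 L o$ ($B{\left(L,o \right)} = -7 + \left(\left(o L + L o\right) + L\right) = -7 + \left(\left(L o + L o\right) + L\right) = -7 + \left(2 L o + L\right) = -7 + \left(L + 2 L o\right) = -7 + L + 2 L o$)
$\frac{1}{-32568 + \left(B{\left(x{\left(-2 \right)},-63 \right)} - y{\left(-115 \right)}\right)} = \frac{1}{-32568 - \left(13218 - 2 \left(\left(-7\right) \left(-2\right)\right) \left(-63\right)\right)} = \frac{1}{-32568 + \left(\left(-7 + 14 + 2 \cdot 14 \left(-63\right)\right) - 13225\right)} = \frac{1}{-32568 - 14982} = \frac{1}{-47550} = - \frac{1}{47550}$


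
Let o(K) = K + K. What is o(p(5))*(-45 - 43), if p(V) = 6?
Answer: -1056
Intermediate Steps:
o(K) = 2*K
o(p(5))*(-45 - 43) = (2*6)*(-45 - 43) = 12*(-88) = -1056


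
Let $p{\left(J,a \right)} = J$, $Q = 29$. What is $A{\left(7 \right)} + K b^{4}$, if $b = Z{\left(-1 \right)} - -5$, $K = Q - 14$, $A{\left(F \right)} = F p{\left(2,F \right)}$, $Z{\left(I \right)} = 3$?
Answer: $61454$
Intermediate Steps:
$A{\left(F \right)} = 2 F$ ($A{\left(F \right)} = F 2 = 2 F$)
$K = 15$ ($K = 29 - 14 = 15$)
$b = 8$ ($b = 3 - -5 = 3 + 5 = 8$)
$A{\left(7 \right)} + K b^{4} = 2 \cdot 7 + 15 \cdot 8^{4} = 14 + 15 \cdot 4096 = 14 + 61440 = 61454$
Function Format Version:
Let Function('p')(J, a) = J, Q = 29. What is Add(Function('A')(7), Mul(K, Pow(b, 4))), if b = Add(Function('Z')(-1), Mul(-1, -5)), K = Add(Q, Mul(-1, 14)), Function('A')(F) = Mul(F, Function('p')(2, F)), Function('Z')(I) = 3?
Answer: 61454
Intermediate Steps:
Function('A')(F) = Mul(2, F) (Function('A')(F) = Mul(F, 2) = Mul(2, F))
K = 15 (K = Add(29, Mul(-1, 14)) = Add(29, -14) = 15)
b = 8 (b = Add(3, Mul(-1, -5)) = Add(3, 5) = 8)
Add(Function('A')(7), Mul(K, Pow(b, 4))) = Add(Mul(2, 7), Mul(15, Pow(8, 4))) = Add(14, Mul(15, 4096)) = Add(14, 61440) = 61454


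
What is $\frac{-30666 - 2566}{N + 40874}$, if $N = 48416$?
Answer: $- \frac{16616}{44645} \approx -0.37218$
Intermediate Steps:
$\frac{-30666 - 2566}{N + 40874} = \frac{-30666 - 2566}{48416 + 40874} = - \frac{33232}{89290} = \left(-33232\right) \frac{1}{89290} = - \frac{16616}{44645}$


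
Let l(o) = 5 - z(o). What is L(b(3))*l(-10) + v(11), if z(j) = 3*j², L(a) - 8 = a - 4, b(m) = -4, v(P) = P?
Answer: 11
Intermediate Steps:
L(a) = 4 + a (L(a) = 8 + (a - 4) = 8 + (-4 + a) = 4 + a)
l(o) = 5 - 3*o²
L(b(3))*l(-10) + v(11) = (4 - 4)*(5 - 3*(-10)²) + 11 = 0*(5 - 3*100) + 11 = 0*(5 - 300) + 11 = 0*(-295) + 11 = 0 + 11 = 11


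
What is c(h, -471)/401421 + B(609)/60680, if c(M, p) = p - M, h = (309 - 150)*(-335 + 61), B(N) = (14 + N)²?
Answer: 3106237959/477612280 ≈ 6.5037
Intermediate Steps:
h = -43566 (h = 159*(-274) = -43566)
c(h, -471)/401421 + B(609)/60680 = (-471 - 1*(-43566))/401421 + (14 + 609)²/60680 = (-471 + 43566)*(1/401421) + 623²*(1/60680) = 43095*(1/401421) + 388129*(1/60680) = 845/7871 + 388129/60680 = 3106237959/477612280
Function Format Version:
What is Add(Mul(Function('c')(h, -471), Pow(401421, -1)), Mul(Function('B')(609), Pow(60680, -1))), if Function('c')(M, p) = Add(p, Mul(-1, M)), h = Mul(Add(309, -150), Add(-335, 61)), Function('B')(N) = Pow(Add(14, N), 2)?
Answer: Rational(3106237959, 477612280) ≈ 6.5037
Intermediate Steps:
h = -43566 (h = Mul(159, -274) = -43566)
Add(Mul(Function('c')(h, -471), Pow(401421, -1)), Mul(Function('B')(609), Pow(60680, -1))) = Add(Mul(Add(-471, Mul(-1, -43566)), Pow(401421, -1)), Mul(Pow(Add(14, 609), 2), Pow(60680, -1))) = Add(Mul(Add(-471, 43566), Rational(1, 401421)), Mul(Pow(623, 2), Rational(1, 60680))) = Add(Mul(43095, Rational(1, 401421)), Mul(388129, Rational(1, 60680))) = Add(Rational(845, 7871), Rational(388129, 60680)) = Rational(3106237959, 477612280)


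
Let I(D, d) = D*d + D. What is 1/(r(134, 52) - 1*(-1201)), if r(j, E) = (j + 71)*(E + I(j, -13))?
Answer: -1/317779 ≈ -3.1468e-6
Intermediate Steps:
I(D, d) = D + D*d
r(j, E) = (71 + j)*(E - 12*j) (r(j, E) = (j + 71)*(E + j*(1 - 13)) = (71 + j)*(E + j*(-12)) = (71 + j)*(E - 12*j))
1/(r(134, 52) - 1*(-1201)) = 1/((-852*134 - 12*134² + 71*52 + 52*134) - 1*(-1201)) = 1/((-114168 - 12*17956 + 3692 + 6968) + 1201) = 1/((-114168 - 215472 + 3692 + 6968) + 1201) = 1/(-318980 + 1201) = 1/(-317779) = -1/317779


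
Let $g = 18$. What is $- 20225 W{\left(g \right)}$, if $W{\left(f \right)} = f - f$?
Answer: $0$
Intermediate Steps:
$W{\left(f \right)} = 0$
$- 20225 W{\left(g \right)} = \left(-20225\right) 0 = 0$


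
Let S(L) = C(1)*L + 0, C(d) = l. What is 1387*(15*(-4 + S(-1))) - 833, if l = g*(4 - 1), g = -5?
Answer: 228022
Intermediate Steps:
l = -15 (l = -5*(4 - 1) = -5*3 = -15)
C(d) = -15
S(L) = -15*L (S(L) = -15*L + 0 = -15*L)
1387*(15*(-4 + S(-1))) - 833 = 1387*(15*(-4 - 15*(-1))) - 833 = 1387*(15*(-4 + 15)) - 833 = 1387*(15*11) - 833 = 1387*165 - 833 = 228855 - 833 = 228022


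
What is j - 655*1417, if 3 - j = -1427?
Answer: -926705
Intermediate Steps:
j = 1430 (j = 3 - 1*(-1427) = 3 + 1427 = 1430)
j - 655*1417 = 1430 - 655*1417 = 1430 - 928135 = -926705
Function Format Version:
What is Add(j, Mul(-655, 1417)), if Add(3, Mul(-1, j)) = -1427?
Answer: -926705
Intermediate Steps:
j = 1430 (j = Add(3, Mul(-1, -1427)) = Add(3, 1427) = 1430)
Add(j, Mul(-655, 1417)) = Add(1430, Mul(-655, 1417)) = Add(1430, -928135) = -926705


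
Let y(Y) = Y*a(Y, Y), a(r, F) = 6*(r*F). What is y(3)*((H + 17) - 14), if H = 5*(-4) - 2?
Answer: -3078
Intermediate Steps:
a(r, F) = 6*F*r (a(r, F) = 6*(F*r) = 6*F*r)
y(Y) = 6*Y**3 (y(Y) = Y*(6*Y*Y) = Y*(6*Y**2) = 6*Y**3)
H = -22 (H = -20 - 2 = -22)
y(3)*((H + 17) - 14) = (6*3**3)*((-22 + 17) - 14) = (6*27)*(-5 - 14) = 162*(-19) = -3078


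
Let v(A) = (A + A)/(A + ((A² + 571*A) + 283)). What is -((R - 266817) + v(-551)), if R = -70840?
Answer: 1905735557/5644 ≈ 3.3766e+5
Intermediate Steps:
v(A) = 2*A/(283 + A² + 572*A) (v(A) = (2*A)/(A + (283 + A² + 571*A)) = (2*A)/(283 + A² + 572*A) = 2*A/(283 + A² + 572*A))
-((R - 266817) + v(-551)) = -((-70840 - 266817) + 2*(-551)/(283 + (-551)² + 572*(-551))) = -(-337657 + 2*(-551)/(283 + 303601 - 315172)) = -(-337657 + 2*(-551)/(-11288)) = -(-337657 + 2*(-551)*(-1/11288)) = -(-337657 + 551/5644) = -1*(-1905735557/5644) = 1905735557/5644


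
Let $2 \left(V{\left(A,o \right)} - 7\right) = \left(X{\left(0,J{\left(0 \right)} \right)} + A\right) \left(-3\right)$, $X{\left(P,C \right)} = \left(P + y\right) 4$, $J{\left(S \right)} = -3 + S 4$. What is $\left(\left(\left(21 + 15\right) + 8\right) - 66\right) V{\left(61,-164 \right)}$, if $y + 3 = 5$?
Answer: $2123$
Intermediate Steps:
$y = 2$ ($y = -3 + 5 = 2$)
$J{\left(S \right)} = -3 + 4 S$
$X{\left(P,C \right)} = 8 + 4 P$ ($X{\left(P,C \right)} = \left(P + 2\right) 4 = \left(2 + P\right) 4 = 8 + 4 P$)
$V{\left(A,o \right)} = -5 - \frac{3 A}{2}$ ($V{\left(A,o \right)} = 7 + \frac{\left(\left(8 + 4 \cdot 0\right) + A\right) \left(-3\right)}{2} = 7 + \frac{\left(\left(8 + 0\right) + A\right) \left(-3\right)}{2} = 7 + \frac{\left(8 + A\right) \left(-3\right)}{2} = 7 + \frac{-24 - 3 A}{2} = 7 - \left(12 + \frac{3 A}{2}\right) = -5 - \frac{3 A}{2}$)
$\left(\left(\left(21 + 15\right) + 8\right) - 66\right) V{\left(61,-164 \right)} = \left(\left(\left(21 + 15\right) + 8\right) - 66\right) \left(-5 - \frac{183}{2}\right) = \left(\left(36 + 8\right) - 66\right) \left(-5 - \frac{183}{2}\right) = \left(44 - 66\right) \left(- \frac{193}{2}\right) = \left(-22\right) \left(- \frac{193}{2}\right) = 2123$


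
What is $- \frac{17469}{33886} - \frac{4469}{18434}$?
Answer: $- \frac{118365020}{156163631} \approx -0.75796$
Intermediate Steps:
$- \frac{17469}{33886} - \frac{4469}{18434} = - \frac{118365020}{156163631}$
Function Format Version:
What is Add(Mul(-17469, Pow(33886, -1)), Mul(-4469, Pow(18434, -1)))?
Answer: Rational(-118365020, 156163631) ≈ -0.75796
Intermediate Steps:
Add(Mul(-17469, Pow(33886, -1)), Mul(-4469, Pow(18434, -1))) = Add(Mul(-17469, Rational(1, 33886)), Mul(-4469, Rational(1, 18434))) = Add(Rational(-17469, 33886), Rational(-4469, 18434)) = Rational(-118365020, 156163631)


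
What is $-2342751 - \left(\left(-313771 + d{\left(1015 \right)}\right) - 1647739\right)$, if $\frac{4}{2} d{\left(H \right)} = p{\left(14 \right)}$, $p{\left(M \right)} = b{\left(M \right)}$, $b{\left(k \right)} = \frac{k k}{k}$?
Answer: $-381248$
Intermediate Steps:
$b{\left(k \right)} = k$ ($b{\left(k \right)} = \frac{k^{2}}{k} = k$)
$p{\left(M \right)} = M$
$d{\left(H \right)} = 7$ ($d{\left(H \right)} = \frac{1}{2} \cdot 14 = 7$)
$-2342751 - \left(\left(-313771 + d{\left(1015 \right)}\right) - 1647739\right) = -2342751 - \left(\left(-313771 + 7\right) - 1647739\right) = -2342751 - \left(-313764 - 1647739\right) = -2342751 - -1961503 = -2342751 + 1961503 = -381248$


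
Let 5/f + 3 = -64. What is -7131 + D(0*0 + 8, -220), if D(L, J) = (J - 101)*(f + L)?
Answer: -648228/67 ≈ -9675.0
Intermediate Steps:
f = -5/67 (f = 5/(-3 - 64) = 5/(-67) = 5*(-1/67) = -5/67 ≈ -0.074627)
D(L, J) = (-101 + J)*(-5/67 + L) (D(L, J) = (J - 101)*(-5/67 + L) = (-101 + J)*(-5/67 + L))
-7131 + D(0*0 + 8, -220) = -7131 + (505/67 - 101*(0*0 + 8) - 5/67*(-220) - 220*(0*0 + 8)) = -7131 + (505/67 - 101*(0 + 8) + 1100/67 - 220*(0 + 8)) = -7131 + (505/67 - 101*8 + 1100/67 - 220*8) = -7131 + (505/67 - 808 + 1100/67 - 1760) = -7131 - 170451/67 = -648228/67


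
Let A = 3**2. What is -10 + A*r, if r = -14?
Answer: -136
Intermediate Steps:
A = 9
-10 + A*r = -10 + 9*(-14) = -10 - 126 = -136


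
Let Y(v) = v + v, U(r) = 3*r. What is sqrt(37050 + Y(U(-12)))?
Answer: sqrt(36978) ≈ 192.30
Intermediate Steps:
Y(v) = 2*v
sqrt(37050 + Y(U(-12))) = sqrt(37050 + 2*(3*(-12))) = sqrt(37050 + 2*(-36)) = sqrt(37050 - 72) = sqrt(36978)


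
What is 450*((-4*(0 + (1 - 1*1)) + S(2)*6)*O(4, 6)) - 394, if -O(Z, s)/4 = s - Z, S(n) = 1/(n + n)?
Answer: -5794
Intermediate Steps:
S(n) = 1/(2*n)
O(Z, s) = -4*s + 4*Z (O(Z, s) = -4*(s - Z) = -4*s + 4*Z)
450*((-4*(0 + (1 - 1*1)) + S(2)*6)*O(4, 6)) - 394 = 450*((-4*(0 + (1 - 1*1)) + ((½)/2)*6)*(-4*6 + 4*4)) - 394 = 450*((-4*(0 + (1 - 1)) + ((½)*(½))*6)*(-24 + 16)) - 394 = 450*((-4*(0 + 0) + (¼)*6)*(-8)) - 394 = 450*((-4*0 + 3/2)*(-8)) - 394 = 450*((0 + 3/2)*(-8)) - 394 = 450*((3/2)*(-8)) - 394 = 450*(-12) - 394 = -5400 - 394 = -5794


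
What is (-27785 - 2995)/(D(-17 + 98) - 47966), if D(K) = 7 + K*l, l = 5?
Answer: 15390/23777 ≈ 0.64726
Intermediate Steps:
D(K) = 7 + 5*K (D(K) = 7 + K*5 = 7 + 5*K)
(-27785 - 2995)/(D(-17 + 98) - 47966) = (-27785 - 2995)/((7 + 5*(-17 + 98)) - 47966) = -30780/((7 + 5*81) - 47966) = -30780/((7 + 405) - 47966) = -30780/(412 - 47966) = -30780/(-47554) = -30780*(-1/47554) = 15390/23777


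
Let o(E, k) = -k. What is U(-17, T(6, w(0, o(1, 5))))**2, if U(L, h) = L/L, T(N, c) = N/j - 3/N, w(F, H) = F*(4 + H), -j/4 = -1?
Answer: 1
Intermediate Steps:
j = 4 (j = -4*(-1) = 4)
T(N, c) = -3/N + N/4 (T(N, c) = N/4 - 3/N = -3/N + N/4)
U(L, h) = 1
U(-17, T(6, w(0, o(1, 5))))**2 = 1**2 = 1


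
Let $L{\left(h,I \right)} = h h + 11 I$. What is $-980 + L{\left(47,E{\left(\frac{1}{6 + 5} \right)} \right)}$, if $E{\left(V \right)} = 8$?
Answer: $1317$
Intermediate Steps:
$L{\left(h,I \right)} = h^{2} + 11 I$
$-980 + L{\left(47,E{\left(\frac{1}{6 + 5} \right)} \right)} = -980 + \left(47^{2} + 11 \cdot 8\right) = -980 + \left(2209 + 88\right) = -980 + 2297 = 1317$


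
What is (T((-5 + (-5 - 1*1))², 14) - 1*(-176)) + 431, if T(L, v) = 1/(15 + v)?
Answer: 17604/29 ≈ 607.03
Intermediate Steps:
(T((-5 + (-5 - 1*1))², 14) - 1*(-176)) + 431 = (1/(15 + 14) - 1*(-176)) + 431 = (1/29 + 176) + 431 = 5105/29 + 431 = 17604/29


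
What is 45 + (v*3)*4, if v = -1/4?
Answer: 42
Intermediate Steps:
v = -¼ (v = -1*¼ = -¼ ≈ -0.25000)
45 + (v*3)*4 = 45 - ¼*3*4 = 45 - ¾*4 = 45 - 3 = 42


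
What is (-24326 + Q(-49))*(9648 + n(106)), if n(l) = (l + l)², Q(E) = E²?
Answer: -1196929600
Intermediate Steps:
n(l) = 4*l² (n(l) = (2*l)² = 4*l²)
(-24326 + Q(-49))*(9648 + n(106)) = (-24326 + (-49)²)*(9648 + 4*106²) = (-24326 + 2401)*(9648 + 4*11236) = -21925*(9648 + 44944) = -21925*54592 = -1196929600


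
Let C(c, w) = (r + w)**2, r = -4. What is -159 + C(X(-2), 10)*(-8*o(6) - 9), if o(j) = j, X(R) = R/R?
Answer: -2211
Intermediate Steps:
X(R) = 1
C(c, w) = (-4 + w)**2
-159 + C(X(-2), 10)*(-8*o(6) - 9) = -159 + (-4 + 10)**2*(-8*6 - 9) = -159 + 6**2*(-48 - 9) = -159 + 36*(-57) = -159 - 2052 = -2211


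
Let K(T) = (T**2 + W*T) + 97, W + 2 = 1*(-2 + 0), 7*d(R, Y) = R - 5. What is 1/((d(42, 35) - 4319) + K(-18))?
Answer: -7/26745 ≈ -0.00026173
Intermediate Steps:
d(R, Y) = -5/7 + R/7 (d(R, Y) = (R - 5)/7 = (-5 + R)/7 = -5/7 + R/7)
W = -4 (W = -2 + 1*(-2 + 0) = -2 + 1*(-2) = -2 - 2 = -4)
K(T) = 97 + T**2 - 4*T (K(T) = (T**2 - 4*T) + 97 = 97 + T**2 - 4*T)
1/((d(42, 35) - 4319) + K(-18)) = 1/(((-5/7 + (1/7)*42) - 4319) + (97 + (-18)**2 - 4*(-18))) = 1/(((-5/7 + 6) - 4319) + (97 + 324 + 72)) = 1/((37/7 - 4319) + 493) = 1/(-30196/7 + 493) = 1/(-26745/7) = -7/26745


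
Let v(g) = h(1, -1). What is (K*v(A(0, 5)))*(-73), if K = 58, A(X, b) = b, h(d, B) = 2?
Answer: -8468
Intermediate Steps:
v(g) = 2
(K*v(A(0, 5)))*(-73) = (58*2)*(-73) = 116*(-73) = -8468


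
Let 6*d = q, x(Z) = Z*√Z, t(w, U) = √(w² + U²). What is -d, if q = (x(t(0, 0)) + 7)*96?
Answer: -112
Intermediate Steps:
t(w, U) = √(U² + w²)
x(Z) = Z^(3/2)
q = 672 (q = ((√(0² + 0²))^(3/2) + 7)*96 = ((√(0 + 0))^(3/2) + 7)*96 = ((√0)^(3/2) + 7)*96 = (0^(3/2) + 7)*96 = (0 + 7)*96 = 7*96 = 672)
d = 112 (d = (⅙)*672 = 112)
-d = -1*112 = -112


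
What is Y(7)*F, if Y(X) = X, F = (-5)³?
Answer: -875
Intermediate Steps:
F = -125
Y(7)*F = 7*(-125) = -875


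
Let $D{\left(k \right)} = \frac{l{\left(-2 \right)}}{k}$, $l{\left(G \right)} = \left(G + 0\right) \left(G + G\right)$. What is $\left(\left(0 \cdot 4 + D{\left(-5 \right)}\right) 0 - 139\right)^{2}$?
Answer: $19321$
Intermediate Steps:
$l{\left(G \right)} = 2 G^{2}$ ($l{\left(G \right)} = G 2 G = 2 G^{2}$)
$D{\left(k \right)} = \frac{8}{k}$ ($D{\left(k \right)} = \frac{2 \left(-2\right)^{2}}{k} = \frac{2 \cdot 4}{k} = \frac{8}{k}$)
$\left(\left(0 \cdot 4 + D{\left(-5 \right)}\right) 0 - 139\right)^{2} = \left(\left(0 \cdot 4 + \frac{8}{-5}\right) 0 - 139\right)^{2} = \left(\left(0 + 8 \left(- \frac{1}{5}\right)\right) 0 - 139\right)^{2} = \left(\left(0 - \frac{8}{5}\right) 0 - 139\right)^{2} = \left(\left(- \frac{8}{5}\right) 0 - 139\right)^{2} = \left(0 - 139\right)^{2} = \left(-139\right)^{2} = 19321$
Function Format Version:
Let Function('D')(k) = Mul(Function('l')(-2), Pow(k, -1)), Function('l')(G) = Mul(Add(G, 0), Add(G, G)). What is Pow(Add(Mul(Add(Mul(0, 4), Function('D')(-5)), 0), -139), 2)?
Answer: 19321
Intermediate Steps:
Function('l')(G) = Mul(2, Pow(G, 2)) (Function('l')(G) = Mul(G, Mul(2, G)) = Mul(2, Pow(G, 2)))
Function('D')(k) = Mul(8, Pow(k, -1)) (Function('D')(k) = Mul(Mul(2, Pow(-2, 2)), Pow(k, -1)) = Mul(Mul(2, 4), Pow(k, -1)) = Mul(8, Pow(k, -1)))
Pow(Add(Mul(Add(Mul(0, 4), Function('D')(-5)), 0), -139), 2) = Pow(Add(Mul(Add(Mul(0, 4), Mul(8, Pow(-5, -1))), 0), -139), 2) = Pow(Add(Mul(Add(0, Mul(8, Rational(-1, 5))), 0), -139), 2) = Pow(Add(Mul(Add(0, Rational(-8, 5)), 0), -139), 2) = Pow(Add(Mul(Rational(-8, 5), 0), -139), 2) = Pow(Add(0, -139), 2) = Pow(-139, 2) = 19321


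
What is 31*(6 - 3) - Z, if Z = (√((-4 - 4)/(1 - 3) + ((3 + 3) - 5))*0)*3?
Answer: 93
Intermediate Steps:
Z = 0 (Z = (√(-8/(-2) + (6 - 5))*0)*3 = (√(-8*(-½) + 1)*0)*3 = (√(4 + 1)*0)*3 = (√5*0)*3 = 0*3 = 0)
31*(6 - 3) - Z = 31*(6 - 3) - 1*0 = 31*3 + 0 = 93 + 0 = 93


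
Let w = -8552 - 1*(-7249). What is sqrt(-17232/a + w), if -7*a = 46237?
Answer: I*sqrt(2780054508319)/46237 ≈ 36.061*I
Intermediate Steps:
a = -46237/7 (a = -1/7*46237 = -46237/7 ≈ -6605.3)
w = -1303 (w = -8552 + 7249 = -1303)
sqrt(-17232/a + w) = sqrt(-17232/(-46237/7) - 1303) = sqrt(-17232*(-7/46237) - 1303) = sqrt(120624/46237 - 1303) = sqrt(-60126187/46237) = I*sqrt(2780054508319)/46237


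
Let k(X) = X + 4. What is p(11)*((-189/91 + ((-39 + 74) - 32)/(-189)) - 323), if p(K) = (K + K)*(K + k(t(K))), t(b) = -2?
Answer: -5857522/63 ≈ -92977.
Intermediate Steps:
k(X) = 4 + X
p(K) = 2*K*(2 + K) (p(K) = (K + K)*(K + (4 - 2)) = (2*K)*(K + 2) = (2*K)*(2 + K) = 2*K*(2 + K))
p(11)*((-189/91 + ((-39 + 74) - 32)/(-189)) - 323) = (2*11*(2 + 11))*((-189/91 + ((-39 + 74) - 32)/(-189)) - 323) = (2*11*13)*((-189*1/91 + (35 - 32)*(-1/189)) - 323) = 286*((-27/13 + 3*(-1/189)) - 323) = 286*((-27/13 - 1/63) - 323) = 286*(-1714/819 - 323) = 286*(-266251/819) = -5857522/63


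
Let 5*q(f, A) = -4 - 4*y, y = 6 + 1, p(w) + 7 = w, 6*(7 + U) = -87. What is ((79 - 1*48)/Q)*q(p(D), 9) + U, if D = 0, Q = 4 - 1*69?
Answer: -11991/650 ≈ -18.448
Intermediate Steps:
Q = -65 (Q = 4 - 69 = -65)
U = -43/2 (U = -7 + (⅙)*(-87) = -7 - 29/2 = -43/2 ≈ -21.500)
p(w) = -7 + w
y = 7
q(f, A) = -32/5 (q(f, A) = (-4 - 4*7)/5 = (-4 - 28)/5 = (⅕)*(-32) = -32/5)
((79 - 1*48)/Q)*q(p(D), 9) + U = ((79 - 1*48)/(-65))*(-32/5) - 43/2 = ((79 - 48)*(-1/65))*(-32/5) - 43/2 = (31*(-1/65))*(-32/5) - 43/2 = -31/65*(-32/5) - 43/2 = 992/325 - 43/2 = -11991/650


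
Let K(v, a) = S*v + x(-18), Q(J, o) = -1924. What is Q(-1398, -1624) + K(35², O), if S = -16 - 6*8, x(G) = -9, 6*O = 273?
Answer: -80333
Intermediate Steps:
O = 91/2 (O = (⅙)*273 = 91/2 ≈ 45.500)
S = -64 (S = -16 - 48 = -64)
K(v, a) = -9 - 64*v (K(v, a) = -64*v - 9 = -9 - 64*v)
Q(-1398, -1624) + K(35², O) = -1924 + (-9 - 64*35²) = -1924 + (-9 - 64*1225) = -1924 + (-9 - 78400) = -1924 - 78409 = -80333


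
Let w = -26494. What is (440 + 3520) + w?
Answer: -22534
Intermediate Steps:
(440 + 3520) + w = (440 + 3520) - 26494 = 3960 - 26494 = -22534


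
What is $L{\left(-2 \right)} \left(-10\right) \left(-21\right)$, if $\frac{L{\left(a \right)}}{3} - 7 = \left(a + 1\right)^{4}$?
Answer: $5040$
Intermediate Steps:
$L{\left(a \right)} = 21 + 3 \left(1 + a\right)^{4}$ ($L{\left(a \right)} = 21 + 3 \left(a + 1\right)^{4} = 21 + 3 \left(1 + a\right)^{4}$)
$L{\left(-2 \right)} \left(-10\right) \left(-21\right) = \left(21 + 3 \left(1 - 2\right)^{4}\right) \left(-10\right) \left(-21\right) = \left(21 + 3 \left(-1\right)^{4}\right) \left(-10\right) \left(-21\right) = \left(21 + 3 \cdot 1\right) \left(-10\right) \left(-21\right) = \left(21 + 3\right) \left(-10\right) \left(-21\right) = 24 \left(-10\right) \left(-21\right) = \left(-240\right) \left(-21\right) = 5040$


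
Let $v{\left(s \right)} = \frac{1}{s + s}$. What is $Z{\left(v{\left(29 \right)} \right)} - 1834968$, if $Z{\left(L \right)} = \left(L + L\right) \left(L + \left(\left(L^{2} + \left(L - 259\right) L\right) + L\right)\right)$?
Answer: $- \frac{44753038278}{24389} \approx -1.835 \cdot 10^{6}$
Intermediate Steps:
$v{\left(s \right)} = \frac{1}{2 s}$
$Z{\left(L \right)} = 2 L \left(L^{2} + 2 L + L \left(-259 + L\right)\right)$ ($Z{\left(L \right)} = 2 L \left(L + \left(\left(L^{2} + \left(L - 259\right) L\right) + L\right)\right) = 2 L \left(L + \left(\left(L^{2} + \left(-259 + L\right) L\right) + L\right)\right) = 2 L \left(L + \left(\left(L^{2} + L \left(-259 + L\right)\right) + L\right)\right) = 2 L \left(L + \left(L + L^{2} + L \left(-259 + L\right)\right)\right) = 2 L \left(L^{2} + 2 L + L \left(-259 + L\right)\right)$)
$Z{\left(v{\left(29 \right)} \right)} - 1834968 = \left(\frac{1}{2 \cdot 29}\right)^{2} \left(-514 + 4 \frac{1}{2 \cdot 29}\right) - 1834968 = \left(\frac{1}{2} \cdot \frac{1}{29}\right)^{2} \left(-514 + 4 \cdot \frac{1}{2} \cdot \frac{1}{29}\right) - 1834968 = \frac{-514 + 4 \cdot \frac{1}{58}}{3364} - 1834968 = \frac{-514 + \frac{2}{29}}{3364} - 1834968 = \frac{1}{3364} \left(- \frac{14904}{29}\right) - 1834968 = - \frac{3726}{24389} - 1834968 = - \frac{44753038278}{24389}$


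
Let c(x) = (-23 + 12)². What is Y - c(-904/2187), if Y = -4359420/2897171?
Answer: -354917111/2897171 ≈ -122.50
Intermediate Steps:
c(x) = 121 (c(x) = (-11)² = 121)
Y = -4359420/2897171 (Y = -4359420*1/2897171 = -4359420/2897171 ≈ -1.5047)
Y - c(-904/2187) = -4359420/2897171 - 1*121 = -4359420/2897171 - 121 = -354917111/2897171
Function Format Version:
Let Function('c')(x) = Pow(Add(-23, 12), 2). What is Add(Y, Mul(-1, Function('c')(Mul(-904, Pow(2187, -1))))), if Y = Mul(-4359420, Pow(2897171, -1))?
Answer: Rational(-354917111, 2897171) ≈ -122.50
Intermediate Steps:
Function('c')(x) = 121 (Function('c')(x) = Pow(-11, 2) = 121)
Y = Rational(-4359420, 2897171) (Y = Mul(-4359420, Rational(1, 2897171)) = Rational(-4359420, 2897171) ≈ -1.5047)
Add(Y, Mul(-1, Function('c')(Mul(-904, Pow(2187, -1))))) = Add(Rational(-4359420, 2897171), Mul(-1, 121)) = Add(Rational(-4359420, 2897171), -121) = Rational(-354917111, 2897171)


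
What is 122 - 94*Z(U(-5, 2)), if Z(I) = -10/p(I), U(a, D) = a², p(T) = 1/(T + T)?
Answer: 47122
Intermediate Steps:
p(T) = 1/(2*T)
Z(I) = -20*I (Z(I) = -10*2*I = -20*I)
122 - 94*Z(U(-5, 2)) = 122 - (-1880)*(-5)² = 122 - (-1880)*25 = 122 - 94*(-500) = 122 + 47000 = 47122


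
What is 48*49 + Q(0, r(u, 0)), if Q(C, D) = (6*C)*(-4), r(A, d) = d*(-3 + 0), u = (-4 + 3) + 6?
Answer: 2352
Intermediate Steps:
u = 5 (u = -1 + 6 = 5)
r(A, d) = -3*d (r(A, d) = d*(-3) = -3*d)
Q(C, D) = -24*C
48*49 + Q(0, r(u, 0)) = 48*49 - 24*0 = 2352 + 0 = 2352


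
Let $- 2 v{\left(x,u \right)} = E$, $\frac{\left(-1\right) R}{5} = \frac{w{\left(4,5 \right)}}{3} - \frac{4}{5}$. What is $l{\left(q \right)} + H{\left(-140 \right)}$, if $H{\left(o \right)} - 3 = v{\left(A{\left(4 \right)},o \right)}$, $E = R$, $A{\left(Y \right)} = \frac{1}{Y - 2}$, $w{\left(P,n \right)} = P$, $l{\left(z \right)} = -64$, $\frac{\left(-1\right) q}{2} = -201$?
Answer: $- \frac{179}{3} \approx -59.667$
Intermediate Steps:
$q = 402$ ($q = \left(-2\right) \left(-201\right) = 402$)
$A{\left(Y \right)} = \frac{1}{-2 + Y}$
$R = - \frac{8}{3}$ ($R = - 5 \left(\frac{4}{3} - \frac{4}{5}\right) = \left(-5\right) \frac{8}{15} = - \frac{8}{3} \approx -2.6667$)
$E = - \frac{8}{3} \approx -2.6667$
$v{\left(x,u \right)} = \frac{4}{3}$ ($v{\left(x,u \right)} = \left(- \frac{1}{2}\right) \left(- \frac{8}{3}\right) = \frac{4}{3}$)
$H{\left(o \right)} = \frac{13}{3}$ ($H{\left(o \right)} = 3 + \frac{4}{3} = \frac{13}{3}$)
$l{\left(q \right)} + H{\left(-140 \right)} = -64 + \frac{13}{3} = - \frac{179}{3}$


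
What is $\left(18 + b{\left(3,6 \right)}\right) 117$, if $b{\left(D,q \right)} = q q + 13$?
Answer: $7839$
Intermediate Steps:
$b{\left(D,q \right)} = 13 + q^{2}$ ($b{\left(D,q \right)} = q^{2} + 13 = 13 + q^{2}$)
$\left(18 + b{\left(3,6 \right)}\right) 117 = \left(18 + \left(13 + 6^{2}\right)\right) 117 = \left(18 + \left(13 + 36\right)\right) 117 = \left(18 + 49\right) 117 = 67 \cdot 117 = 7839$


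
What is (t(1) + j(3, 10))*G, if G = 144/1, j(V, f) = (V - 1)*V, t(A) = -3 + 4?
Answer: 1008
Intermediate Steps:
t(A) = 1
j(V, f) = V*(-1 + V) (j(V, f) = (-1 + V)*V = V*(-1 + V))
G = 144 (G = 144*1 = 144)
(t(1) + j(3, 10))*G = (1 + 3*(-1 + 3))*144 = (1 + 3*2)*144 = (1 + 6)*144 = 7*144 = 1008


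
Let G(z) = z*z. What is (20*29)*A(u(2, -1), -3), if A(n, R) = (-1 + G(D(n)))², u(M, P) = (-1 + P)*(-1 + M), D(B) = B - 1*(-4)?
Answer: 5220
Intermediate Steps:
D(B) = 4 + B (D(B) = B + 4 = 4 + B)
G(z) = z²
u(M, P) = (-1 + M)*(-1 + P)
A(n, R) = (-1 + (4 + n)²)²
(20*29)*A(u(2, -1), -3) = (20*29)*(-1 + (4 + (1 - 1*2 - 1*(-1) + 2*(-1)))²)² = 580*(-1 + (4 + (1 - 2 + 1 - 2))²)² = 580*(-1 + (4 - 2)²)² = 580*(-1 + 2²)² = 580*(-1 + 4)² = 580*3² = 580*9 = 5220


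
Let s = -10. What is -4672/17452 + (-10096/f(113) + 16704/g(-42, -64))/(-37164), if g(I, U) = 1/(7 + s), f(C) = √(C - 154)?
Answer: 14602592/13512211 - 2524*I*√41/380931 ≈ 1.0807 - 0.042426*I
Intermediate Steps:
f(C) = √(-154 + C)
g(I, U) = -⅓ (g(I, U) = 1/(7 - 10) = 1/(-3) = -⅓)
-4672/17452 + (-10096/f(113) + 16704/g(-42, -64))/(-37164) = -4672/17452 + (-10096/√(-154 + 113) + 16704/(-⅓))/(-37164) = -4672*1/17452 + (-10096*(-I*√41/41) + 16704*(-3))*(-1/37164) = -1168/4363 + (-10096*(-I*√41/41) - 50112)*(-1/37164) = -1168/4363 + (-(-10096)*I*√41/41 - 50112)*(-1/37164) = -1168/4363 + (10096*I*√41/41 - 50112)*(-1/37164) = -1168/4363 + (-50112 + 10096*I*√41/41)*(-1/37164) = -1168/4363 + (4176/3097 - 2524*I*√41/380931) = 14602592/13512211 - 2524*I*√41/380931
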